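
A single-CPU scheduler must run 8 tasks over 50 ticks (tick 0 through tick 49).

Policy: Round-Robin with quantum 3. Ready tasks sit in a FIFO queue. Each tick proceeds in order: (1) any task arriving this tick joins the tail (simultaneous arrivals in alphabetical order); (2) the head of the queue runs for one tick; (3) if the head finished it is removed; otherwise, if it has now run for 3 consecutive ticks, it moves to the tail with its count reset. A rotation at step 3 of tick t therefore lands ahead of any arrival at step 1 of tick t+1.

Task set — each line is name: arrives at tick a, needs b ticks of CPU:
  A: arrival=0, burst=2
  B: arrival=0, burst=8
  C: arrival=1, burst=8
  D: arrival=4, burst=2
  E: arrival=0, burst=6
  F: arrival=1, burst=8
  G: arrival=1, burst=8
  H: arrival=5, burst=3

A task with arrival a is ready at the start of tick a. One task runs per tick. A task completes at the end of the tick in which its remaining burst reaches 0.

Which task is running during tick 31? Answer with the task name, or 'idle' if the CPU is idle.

running at tick 31 = F

t=0: queue=[A,B,E] q_used=0 → run A
t=1: queue=[A,B,E,C,F,G] q_used=1 → run A
t=2: queue=[B,E,C,F,G] q_used=0 → run B
t=3: queue=[B,E,C,F,G] q_used=1 → run B
t=4: queue=[B,E,C,F,G,D] q_used=2 → run B
t=5: queue=[E,C,F,G,D,B,H] q_used=0 → run E
t=6: queue=[E,C,F,G,D,B,H] q_used=1 → run E
t=7: queue=[E,C,F,G,D,B,H] q_used=2 → run E
t=8: queue=[C,F,G,D,B,H,E] q_used=0 → run C
t=9: queue=[C,F,G,D,B,H,E] q_used=1 → run C
t=10: queue=[C,F,G,D,B,H,E] q_used=2 → run C
t=11: queue=[F,G,D,B,H,E,C] q_used=0 → run F
t=12: queue=[F,G,D,B,H,E,C] q_used=1 → run F
t=13: queue=[F,G,D,B,H,E,C] q_used=2 → run F
t=14: queue=[G,D,B,H,E,C,F] q_used=0 → run G
t=15: queue=[G,D,B,H,E,C,F] q_used=1 → run G
t=16: queue=[G,D,B,H,E,C,F] q_used=2 → run G
t=17: queue=[D,B,H,E,C,F,G] q_used=0 → run D
t=18: queue=[D,B,H,E,C,F,G] q_used=1 → run D
t=19: queue=[B,H,E,C,F,G] q_used=0 → run B
t=20: queue=[B,H,E,C,F,G] q_used=1 → run B
t=21: queue=[B,H,E,C,F,G] q_used=2 → run B
t=22: queue=[H,E,C,F,G,B] q_used=0 → run H
t=23: queue=[H,E,C,F,G,B] q_used=1 → run H
t=24: queue=[H,E,C,F,G,B] q_used=2 → run H
t=25: queue=[E,C,F,G,B] q_used=0 → run E
t=26: queue=[E,C,F,G,B] q_used=1 → run E
t=27: queue=[E,C,F,G,B] q_used=2 → run E
t=28: queue=[C,F,G,B] q_used=0 → run C
t=29: queue=[C,F,G,B] q_used=1 → run C
t=30: queue=[C,F,G,B] q_used=2 → run C
t=31: queue=[F,G,B,C] q_used=0 → run F
t=32: queue=[F,G,B,C] q_used=1 → run F
t=33: queue=[F,G,B,C] q_used=2 → run F
t=34: queue=[G,B,C,F] q_used=0 → run G
t=35: queue=[G,B,C,F] q_used=1 → run G
t=36: queue=[G,B,C,F] q_used=2 → run G
t=37: queue=[B,C,F,G] q_used=0 → run B
t=38: queue=[B,C,F,G] q_used=1 → run B
t=39: queue=[C,F,G] q_used=0 → run C
t=40: queue=[C,F,G] q_used=1 → run C
t=41: queue=[F,G] q_used=0 → run F
t=42: queue=[F,G] q_used=1 → run F
t=43: queue=[G] q_used=0 → run G
t=44: queue=[G] q_used=1 → run G
t=45: (idle)
t=46: (idle)
t=47: (idle)
t=48: (idle)
t=49: (idle)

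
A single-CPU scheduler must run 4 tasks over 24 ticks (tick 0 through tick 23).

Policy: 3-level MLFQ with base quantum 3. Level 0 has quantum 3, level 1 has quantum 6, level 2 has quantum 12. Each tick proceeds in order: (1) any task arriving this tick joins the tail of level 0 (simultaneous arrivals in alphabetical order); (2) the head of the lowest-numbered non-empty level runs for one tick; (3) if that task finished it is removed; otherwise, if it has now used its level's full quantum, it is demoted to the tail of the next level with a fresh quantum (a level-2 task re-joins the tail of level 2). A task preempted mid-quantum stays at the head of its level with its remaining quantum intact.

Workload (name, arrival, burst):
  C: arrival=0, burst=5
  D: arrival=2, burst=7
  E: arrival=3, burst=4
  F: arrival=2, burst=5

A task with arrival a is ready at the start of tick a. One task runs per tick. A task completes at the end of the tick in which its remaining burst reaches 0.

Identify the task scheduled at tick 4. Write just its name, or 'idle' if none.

t=0: L0/L1/L2 = C/-/- → run C
t=1: L0/L1/L2 = C/-/- → run C
t=2: L0/L1/L2 = CDF/-/- → run C
t=3: L0/L1/L2 = DFE/C/- → run D
t=4: L0/L1/L2 = DFE/C/- → run D
t=5: L0/L1/L2 = DFE/C/- → run D
t=6: L0/L1/L2 = FE/CD/- → run F
t=7: L0/L1/L2 = FE/CD/- → run F
t=8: L0/L1/L2 = FE/CD/- → run F
t=9: L0/L1/L2 = E/CDF/- → run E
t=10: L0/L1/L2 = E/CDF/- → run E
t=11: L0/L1/L2 = E/CDF/- → run E
t=12: L0/L1/L2 = -/CDFE/- → run C
t=13: L0/L1/L2 = -/CDFE/- → run C
t=14: L0/L1/L2 = -/DFE/- → run D
t=15: L0/L1/L2 = -/DFE/- → run D
t=16: L0/L1/L2 = -/DFE/- → run D
t=17: L0/L1/L2 = -/DFE/- → run D
t=18: L0/L1/L2 = -/FE/- → run F
t=19: L0/L1/L2 = -/FE/- → run F
t=20: L0/L1/L2 = -/E/- → run E
t=21: (idle)
t=22: (idle)
t=23: (idle)

running at tick 4 = D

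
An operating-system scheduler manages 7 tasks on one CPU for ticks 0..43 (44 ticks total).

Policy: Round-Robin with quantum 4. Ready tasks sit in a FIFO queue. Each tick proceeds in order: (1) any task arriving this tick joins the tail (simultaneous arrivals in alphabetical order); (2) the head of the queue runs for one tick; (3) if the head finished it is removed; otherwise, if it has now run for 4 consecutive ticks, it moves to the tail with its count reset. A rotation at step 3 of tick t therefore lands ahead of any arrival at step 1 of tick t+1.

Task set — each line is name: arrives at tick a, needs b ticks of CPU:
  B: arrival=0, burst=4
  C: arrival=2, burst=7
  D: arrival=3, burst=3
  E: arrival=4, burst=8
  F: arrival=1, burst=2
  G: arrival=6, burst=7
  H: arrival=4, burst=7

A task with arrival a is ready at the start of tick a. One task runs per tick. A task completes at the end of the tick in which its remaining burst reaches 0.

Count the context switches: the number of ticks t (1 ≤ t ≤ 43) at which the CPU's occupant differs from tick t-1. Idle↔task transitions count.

context switches = 11

t=0: queue=[B] q_used=0 → run B
t=1: queue=[B,F] q_used=1 → run B
t=2: queue=[B,F,C] q_used=2 → run B
t=3: queue=[B,F,C,D] q_used=3 → run B
t=4: queue=[F,C,D,E,H] q_used=0 → run F
t=5: queue=[F,C,D,E,H] q_used=1 → run F
t=6: queue=[C,D,E,H,G] q_used=0 → run C
t=7: queue=[C,D,E,H,G] q_used=1 → run C
t=8: queue=[C,D,E,H,G] q_used=2 → run C
t=9: queue=[C,D,E,H,G] q_used=3 → run C
t=10: queue=[D,E,H,G,C] q_used=0 → run D
t=11: queue=[D,E,H,G,C] q_used=1 → run D
t=12: queue=[D,E,H,G,C] q_used=2 → run D
t=13: queue=[E,H,G,C] q_used=0 → run E
t=14: queue=[E,H,G,C] q_used=1 → run E
t=15: queue=[E,H,G,C] q_used=2 → run E
t=16: queue=[E,H,G,C] q_used=3 → run E
t=17: queue=[H,G,C,E] q_used=0 → run H
t=18: queue=[H,G,C,E] q_used=1 → run H
t=19: queue=[H,G,C,E] q_used=2 → run H
t=20: queue=[H,G,C,E] q_used=3 → run H
t=21: queue=[G,C,E,H] q_used=0 → run G
t=22: queue=[G,C,E,H] q_used=1 → run G
t=23: queue=[G,C,E,H] q_used=2 → run G
t=24: queue=[G,C,E,H] q_used=3 → run G
t=25: queue=[C,E,H,G] q_used=0 → run C
t=26: queue=[C,E,H,G] q_used=1 → run C
t=27: queue=[C,E,H,G] q_used=2 → run C
t=28: queue=[E,H,G] q_used=0 → run E
t=29: queue=[E,H,G] q_used=1 → run E
t=30: queue=[E,H,G] q_used=2 → run E
t=31: queue=[E,H,G] q_used=3 → run E
t=32: queue=[H,G] q_used=0 → run H
t=33: queue=[H,G] q_used=1 → run H
t=34: queue=[H,G] q_used=2 → run H
t=35: queue=[G] q_used=0 → run G
t=36: queue=[G] q_used=1 → run G
t=37: queue=[G] q_used=2 → run G
t=38: (idle)
t=39: (idle)
t=40: (idle)
t=41: (idle)
t=42: (idle)
t=43: (idle)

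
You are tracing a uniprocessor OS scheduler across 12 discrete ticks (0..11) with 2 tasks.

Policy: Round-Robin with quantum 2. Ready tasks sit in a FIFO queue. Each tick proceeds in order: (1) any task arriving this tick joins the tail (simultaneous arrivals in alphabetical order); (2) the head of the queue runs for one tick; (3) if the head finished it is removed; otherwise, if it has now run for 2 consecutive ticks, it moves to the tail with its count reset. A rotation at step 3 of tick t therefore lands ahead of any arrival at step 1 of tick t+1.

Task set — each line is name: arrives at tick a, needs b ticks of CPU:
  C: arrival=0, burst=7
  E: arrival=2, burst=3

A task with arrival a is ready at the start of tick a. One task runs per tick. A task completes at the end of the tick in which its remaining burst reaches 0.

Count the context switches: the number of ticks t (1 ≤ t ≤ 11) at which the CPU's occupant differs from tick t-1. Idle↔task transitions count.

context switches = 5

t=0: queue=[C] q_used=0 → run C
t=1: queue=[C] q_used=1 → run C
t=2: queue=[C,E] q_used=0 → run C
t=3: queue=[C,E] q_used=1 → run C
t=4: queue=[E,C] q_used=0 → run E
t=5: queue=[E,C] q_used=1 → run E
t=6: queue=[C,E] q_used=0 → run C
t=7: queue=[C,E] q_used=1 → run C
t=8: queue=[E,C] q_used=0 → run E
t=9: queue=[C] q_used=0 → run C
t=10: (idle)
t=11: (idle)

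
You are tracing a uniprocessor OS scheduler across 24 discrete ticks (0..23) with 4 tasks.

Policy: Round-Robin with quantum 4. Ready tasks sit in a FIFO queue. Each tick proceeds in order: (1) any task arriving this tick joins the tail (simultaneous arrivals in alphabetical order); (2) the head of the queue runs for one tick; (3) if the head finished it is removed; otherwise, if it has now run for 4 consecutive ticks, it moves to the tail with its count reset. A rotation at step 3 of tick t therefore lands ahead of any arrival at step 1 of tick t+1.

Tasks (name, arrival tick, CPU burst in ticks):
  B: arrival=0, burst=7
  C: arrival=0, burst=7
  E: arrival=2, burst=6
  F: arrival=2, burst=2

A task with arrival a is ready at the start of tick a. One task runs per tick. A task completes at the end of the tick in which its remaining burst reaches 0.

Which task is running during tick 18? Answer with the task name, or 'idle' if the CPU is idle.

running at tick 18 = C

t=0: queue=[B,C] q_used=0 → run B
t=1: queue=[B,C] q_used=1 → run B
t=2: queue=[B,C,E,F] q_used=2 → run B
t=3: queue=[B,C,E,F] q_used=3 → run B
t=4: queue=[C,E,F,B] q_used=0 → run C
t=5: queue=[C,E,F,B] q_used=1 → run C
t=6: queue=[C,E,F,B] q_used=2 → run C
t=7: queue=[C,E,F,B] q_used=3 → run C
t=8: queue=[E,F,B,C] q_used=0 → run E
t=9: queue=[E,F,B,C] q_used=1 → run E
t=10: queue=[E,F,B,C] q_used=2 → run E
t=11: queue=[E,F,B,C] q_used=3 → run E
t=12: queue=[F,B,C,E] q_used=0 → run F
t=13: queue=[F,B,C,E] q_used=1 → run F
t=14: queue=[B,C,E] q_used=0 → run B
t=15: queue=[B,C,E] q_used=1 → run B
t=16: queue=[B,C,E] q_used=2 → run B
t=17: queue=[C,E] q_used=0 → run C
t=18: queue=[C,E] q_used=1 → run C
t=19: queue=[C,E] q_used=2 → run C
t=20: queue=[E] q_used=0 → run E
t=21: queue=[E] q_used=1 → run E
t=22: (idle)
t=23: (idle)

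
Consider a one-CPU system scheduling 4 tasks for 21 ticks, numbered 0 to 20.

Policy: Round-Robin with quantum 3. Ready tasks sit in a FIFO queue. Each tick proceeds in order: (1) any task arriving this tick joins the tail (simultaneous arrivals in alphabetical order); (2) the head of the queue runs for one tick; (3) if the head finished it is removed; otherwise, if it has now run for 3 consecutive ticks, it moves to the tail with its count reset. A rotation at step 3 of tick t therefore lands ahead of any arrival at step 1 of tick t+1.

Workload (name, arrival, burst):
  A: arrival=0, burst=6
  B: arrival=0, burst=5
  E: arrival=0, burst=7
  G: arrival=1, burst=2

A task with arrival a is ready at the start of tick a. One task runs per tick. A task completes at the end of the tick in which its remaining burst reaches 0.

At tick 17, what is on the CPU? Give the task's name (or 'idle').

running at tick 17 = E

t=0: queue=[A,B,E] q_used=0 → run A
t=1: queue=[A,B,E,G] q_used=1 → run A
t=2: queue=[A,B,E,G] q_used=2 → run A
t=3: queue=[B,E,G,A] q_used=0 → run B
t=4: queue=[B,E,G,A] q_used=1 → run B
t=5: queue=[B,E,G,A] q_used=2 → run B
t=6: queue=[E,G,A,B] q_used=0 → run E
t=7: queue=[E,G,A,B] q_used=1 → run E
t=8: queue=[E,G,A,B] q_used=2 → run E
t=9: queue=[G,A,B,E] q_used=0 → run G
t=10: queue=[G,A,B,E] q_used=1 → run G
t=11: queue=[A,B,E] q_used=0 → run A
t=12: queue=[A,B,E] q_used=1 → run A
t=13: queue=[A,B,E] q_used=2 → run A
t=14: queue=[B,E] q_used=0 → run B
t=15: queue=[B,E] q_used=1 → run B
t=16: queue=[E] q_used=0 → run E
t=17: queue=[E] q_used=1 → run E
t=18: queue=[E] q_used=2 → run E
t=19: queue=[E] q_used=0 → run E
t=20: (idle)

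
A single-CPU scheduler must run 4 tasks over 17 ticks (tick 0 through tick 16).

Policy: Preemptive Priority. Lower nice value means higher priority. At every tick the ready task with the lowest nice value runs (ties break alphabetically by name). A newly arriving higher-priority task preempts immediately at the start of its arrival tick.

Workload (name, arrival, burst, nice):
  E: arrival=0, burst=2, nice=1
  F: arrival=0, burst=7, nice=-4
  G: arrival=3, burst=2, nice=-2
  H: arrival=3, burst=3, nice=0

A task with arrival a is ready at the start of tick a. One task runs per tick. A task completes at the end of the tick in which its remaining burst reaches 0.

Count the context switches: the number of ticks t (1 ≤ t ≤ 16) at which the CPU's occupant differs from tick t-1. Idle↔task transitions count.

t=0: ready={E,F} → run F
t=1: ready={E,F} → run F
t=2: ready={E,F} → run F
t=3: ready={E,F,G,H} → run F
t=4: ready={E,F,G,H} → run F
t=5: ready={E,F,G,H} → run F
t=6: ready={E,F,G,H} → run F
t=7: ready={E,G,H} → run G
t=8: ready={E,G,H} → run G
t=9: ready={E,H} → run H
t=10: ready={E,H} → run H
t=11: ready={E,H} → run H
t=12: ready={E} → run E
t=13: ready={E} → run E
t=14: (idle)
t=15: (idle)
t=16: (idle)

context switches = 4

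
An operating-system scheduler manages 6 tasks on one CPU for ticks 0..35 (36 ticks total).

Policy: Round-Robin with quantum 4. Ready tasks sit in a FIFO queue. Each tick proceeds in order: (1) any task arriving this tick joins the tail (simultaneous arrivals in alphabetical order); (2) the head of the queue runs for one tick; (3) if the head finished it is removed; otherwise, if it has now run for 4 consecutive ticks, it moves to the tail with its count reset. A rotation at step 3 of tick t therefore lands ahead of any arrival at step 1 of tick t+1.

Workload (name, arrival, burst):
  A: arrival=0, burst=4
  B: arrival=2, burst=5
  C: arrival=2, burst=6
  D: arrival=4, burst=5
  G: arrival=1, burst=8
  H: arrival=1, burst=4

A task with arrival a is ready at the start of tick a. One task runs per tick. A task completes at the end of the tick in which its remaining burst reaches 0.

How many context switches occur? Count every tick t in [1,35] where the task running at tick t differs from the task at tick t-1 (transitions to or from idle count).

t=0: queue=[A] q_used=0 → run A
t=1: queue=[A,G,H] q_used=1 → run A
t=2: queue=[A,G,H,B,C] q_used=2 → run A
t=3: queue=[A,G,H,B,C] q_used=3 → run A
t=4: queue=[G,H,B,C,D] q_used=0 → run G
t=5: queue=[G,H,B,C,D] q_used=1 → run G
t=6: queue=[G,H,B,C,D] q_used=2 → run G
t=7: queue=[G,H,B,C,D] q_used=3 → run G
t=8: queue=[H,B,C,D,G] q_used=0 → run H
t=9: queue=[H,B,C,D,G] q_used=1 → run H
t=10: queue=[H,B,C,D,G] q_used=2 → run H
t=11: queue=[H,B,C,D,G] q_used=3 → run H
t=12: queue=[B,C,D,G] q_used=0 → run B
t=13: queue=[B,C,D,G] q_used=1 → run B
t=14: queue=[B,C,D,G] q_used=2 → run B
t=15: queue=[B,C,D,G] q_used=3 → run B
t=16: queue=[C,D,G,B] q_used=0 → run C
t=17: queue=[C,D,G,B] q_used=1 → run C
t=18: queue=[C,D,G,B] q_used=2 → run C
t=19: queue=[C,D,G,B] q_used=3 → run C
t=20: queue=[D,G,B,C] q_used=0 → run D
t=21: queue=[D,G,B,C] q_used=1 → run D
t=22: queue=[D,G,B,C] q_used=2 → run D
t=23: queue=[D,G,B,C] q_used=3 → run D
t=24: queue=[G,B,C,D] q_used=0 → run G
t=25: queue=[G,B,C,D] q_used=1 → run G
t=26: queue=[G,B,C,D] q_used=2 → run G
t=27: queue=[G,B,C,D] q_used=3 → run G
t=28: queue=[B,C,D] q_used=0 → run B
t=29: queue=[C,D] q_used=0 → run C
t=30: queue=[C,D] q_used=1 → run C
t=31: queue=[D] q_used=0 → run D
t=32: (idle)
t=33: (idle)
t=34: (idle)
t=35: (idle)

context switches = 10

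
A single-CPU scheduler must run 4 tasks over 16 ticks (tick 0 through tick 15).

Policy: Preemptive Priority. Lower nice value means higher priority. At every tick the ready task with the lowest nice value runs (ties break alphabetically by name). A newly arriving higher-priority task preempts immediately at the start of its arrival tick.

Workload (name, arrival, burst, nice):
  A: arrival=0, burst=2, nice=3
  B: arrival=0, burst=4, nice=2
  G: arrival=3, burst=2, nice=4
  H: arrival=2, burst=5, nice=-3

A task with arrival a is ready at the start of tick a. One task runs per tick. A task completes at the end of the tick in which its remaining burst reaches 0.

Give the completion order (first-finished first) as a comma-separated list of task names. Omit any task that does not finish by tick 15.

completion order = H, B, A, G

t=0: ready={A,B} → run B
t=1: ready={A,B} → run B
t=2: ready={A,B,H} → run H
t=3: ready={A,B,G,H} → run H
t=4: ready={A,B,G,H} → run H
t=5: ready={A,B,G,H} → run H
t=6: ready={A,B,G,H} → run H
t=7: ready={A,B,G} → run B
t=8: ready={A,B,G} → run B
t=9: ready={A,G} → run A
t=10: ready={A,G} → run A
t=11: ready={G} → run G
t=12: ready={G} → run G
t=13: (idle)
t=14: (idle)
t=15: (idle)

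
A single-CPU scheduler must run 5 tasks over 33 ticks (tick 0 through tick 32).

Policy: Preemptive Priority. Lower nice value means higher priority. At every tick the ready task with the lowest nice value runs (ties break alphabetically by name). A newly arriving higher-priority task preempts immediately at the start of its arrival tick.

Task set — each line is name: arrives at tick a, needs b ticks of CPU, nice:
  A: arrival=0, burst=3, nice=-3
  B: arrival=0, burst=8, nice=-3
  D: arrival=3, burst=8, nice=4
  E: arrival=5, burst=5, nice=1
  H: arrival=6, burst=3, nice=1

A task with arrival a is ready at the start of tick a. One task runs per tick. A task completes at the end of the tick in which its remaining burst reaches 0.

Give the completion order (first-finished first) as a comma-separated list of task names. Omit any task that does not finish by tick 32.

t=0: ready={A,B} → run A
t=1: ready={A,B} → run A
t=2: ready={A,B} → run A
t=3: ready={B,D} → run B
t=4: ready={B,D} → run B
t=5: ready={B,D,E} → run B
t=6: ready={B,D,E,H} → run B
t=7: ready={B,D,E,H} → run B
t=8: ready={B,D,E,H} → run B
t=9: ready={B,D,E,H} → run B
t=10: ready={B,D,E,H} → run B
t=11: ready={D,E,H} → run E
t=12: ready={D,E,H} → run E
t=13: ready={D,E,H} → run E
t=14: ready={D,E,H} → run E
t=15: ready={D,E,H} → run E
t=16: ready={D,H} → run H
t=17: ready={D,H} → run H
t=18: ready={D,H} → run H
t=19: ready={D} → run D
t=20: ready={D} → run D
t=21: ready={D} → run D
t=22: ready={D} → run D
t=23: ready={D} → run D
t=24: ready={D} → run D
t=25: ready={D} → run D
t=26: ready={D} → run D
t=27: (idle)
t=28: (idle)
t=29: (idle)
t=30: (idle)
t=31: (idle)
t=32: (idle)

completion order = A, B, E, H, D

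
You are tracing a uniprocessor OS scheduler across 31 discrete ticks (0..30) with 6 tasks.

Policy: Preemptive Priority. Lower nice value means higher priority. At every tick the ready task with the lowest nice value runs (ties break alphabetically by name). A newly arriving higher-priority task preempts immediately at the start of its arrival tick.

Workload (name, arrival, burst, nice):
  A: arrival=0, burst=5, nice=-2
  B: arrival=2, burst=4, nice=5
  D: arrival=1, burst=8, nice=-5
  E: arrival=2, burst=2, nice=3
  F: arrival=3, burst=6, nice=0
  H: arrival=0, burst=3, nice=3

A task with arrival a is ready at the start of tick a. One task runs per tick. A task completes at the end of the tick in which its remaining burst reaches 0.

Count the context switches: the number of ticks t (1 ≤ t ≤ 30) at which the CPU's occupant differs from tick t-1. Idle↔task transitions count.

t=0: ready={A,H} → run A
t=1: ready={A,D,H} → run D
t=2: ready={A,B,D,E,H} → run D
t=3: ready={A,B,D,E,F,H} → run D
t=4: ready={A,B,D,E,F,H} → run D
t=5: ready={A,B,D,E,F,H} → run D
t=6: ready={A,B,D,E,F,H} → run D
t=7: ready={A,B,D,E,F,H} → run D
t=8: ready={A,B,D,E,F,H} → run D
t=9: ready={A,B,E,F,H} → run A
t=10: ready={A,B,E,F,H} → run A
t=11: ready={A,B,E,F,H} → run A
t=12: ready={A,B,E,F,H} → run A
t=13: ready={B,E,F,H} → run F
t=14: ready={B,E,F,H} → run F
t=15: ready={B,E,F,H} → run F
t=16: ready={B,E,F,H} → run F
t=17: ready={B,E,F,H} → run F
t=18: ready={B,E,F,H} → run F
t=19: ready={B,E,H} → run E
t=20: ready={B,E,H} → run E
t=21: ready={B,H} → run H
t=22: ready={B,H} → run H
t=23: ready={B,H} → run H
t=24: ready={B} → run B
t=25: ready={B} → run B
t=26: ready={B} → run B
t=27: ready={B} → run B
t=28: (idle)
t=29: (idle)
t=30: (idle)

context switches = 7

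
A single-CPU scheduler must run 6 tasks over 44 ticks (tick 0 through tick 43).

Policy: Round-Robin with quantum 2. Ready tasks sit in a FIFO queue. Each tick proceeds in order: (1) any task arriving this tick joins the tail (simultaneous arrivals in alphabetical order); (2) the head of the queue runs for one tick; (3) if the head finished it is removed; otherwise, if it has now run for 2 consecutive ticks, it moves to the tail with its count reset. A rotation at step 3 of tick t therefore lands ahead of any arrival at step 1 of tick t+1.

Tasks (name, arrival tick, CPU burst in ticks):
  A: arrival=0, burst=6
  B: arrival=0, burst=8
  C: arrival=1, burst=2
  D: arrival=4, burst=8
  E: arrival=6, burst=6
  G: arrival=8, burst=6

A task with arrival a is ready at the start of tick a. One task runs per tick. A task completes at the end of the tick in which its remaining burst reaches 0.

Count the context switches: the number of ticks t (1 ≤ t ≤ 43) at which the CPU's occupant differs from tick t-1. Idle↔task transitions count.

t=0: queue=[A,B] q_used=0 → run A
t=1: queue=[A,B,C] q_used=1 → run A
t=2: queue=[B,C,A] q_used=0 → run B
t=3: queue=[B,C,A] q_used=1 → run B
t=4: queue=[C,A,B,D] q_used=0 → run C
t=5: queue=[C,A,B,D] q_used=1 → run C
t=6: queue=[A,B,D,E] q_used=0 → run A
t=7: queue=[A,B,D,E] q_used=1 → run A
t=8: queue=[B,D,E,A,G] q_used=0 → run B
t=9: queue=[B,D,E,A,G] q_used=1 → run B
t=10: queue=[D,E,A,G,B] q_used=0 → run D
t=11: queue=[D,E,A,G,B] q_used=1 → run D
t=12: queue=[E,A,G,B,D] q_used=0 → run E
t=13: queue=[E,A,G,B,D] q_used=1 → run E
t=14: queue=[A,G,B,D,E] q_used=0 → run A
t=15: queue=[A,G,B,D,E] q_used=1 → run A
t=16: queue=[G,B,D,E] q_used=0 → run G
t=17: queue=[G,B,D,E] q_used=1 → run G
t=18: queue=[B,D,E,G] q_used=0 → run B
t=19: queue=[B,D,E,G] q_used=1 → run B
t=20: queue=[D,E,G,B] q_used=0 → run D
t=21: queue=[D,E,G,B] q_used=1 → run D
t=22: queue=[E,G,B,D] q_used=0 → run E
t=23: queue=[E,G,B,D] q_used=1 → run E
t=24: queue=[G,B,D,E] q_used=0 → run G
t=25: queue=[G,B,D,E] q_used=1 → run G
t=26: queue=[B,D,E,G] q_used=0 → run B
t=27: queue=[B,D,E,G] q_used=1 → run B
t=28: queue=[D,E,G] q_used=0 → run D
t=29: queue=[D,E,G] q_used=1 → run D
t=30: queue=[E,G,D] q_used=0 → run E
t=31: queue=[E,G,D] q_used=1 → run E
t=32: queue=[G,D] q_used=0 → run G
t=33: queue=[G,D] q_used=1 → run G
t=34: queue=[D] q_used=0 → run D
t=35: queue=[D] q_used=1 → run D
t=36: (idle)
t=37: (idle)
t=38: (idle)
t=39: (idle)
t=40: (idle)
t=41: (idle)
t=42: (idle)
t=43: (idle)

context switches = 18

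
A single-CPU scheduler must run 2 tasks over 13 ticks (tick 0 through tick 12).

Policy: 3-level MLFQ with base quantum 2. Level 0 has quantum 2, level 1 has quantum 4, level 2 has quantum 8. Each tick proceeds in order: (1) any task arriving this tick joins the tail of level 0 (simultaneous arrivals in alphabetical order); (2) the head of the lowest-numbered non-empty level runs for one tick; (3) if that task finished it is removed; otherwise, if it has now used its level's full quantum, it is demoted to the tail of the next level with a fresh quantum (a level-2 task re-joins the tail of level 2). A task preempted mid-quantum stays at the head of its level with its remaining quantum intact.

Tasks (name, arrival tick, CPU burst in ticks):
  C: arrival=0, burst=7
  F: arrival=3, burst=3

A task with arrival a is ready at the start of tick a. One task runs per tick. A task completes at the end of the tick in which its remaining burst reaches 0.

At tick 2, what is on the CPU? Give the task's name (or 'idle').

running at tick 2 = C

t=0: L0/L1/L2 = C/-/- → run C
t=1: L0/L1/L2 = C/-/- → run C
t=2: L0/L1/L2 = -/C/- → run C
t=3: L0/L1/L2 = F/C/- → run F
t=4: L0/L1/L2 = F/C/- → run F
t=5: L0/L1/L2 = -/CF/- → run C
t=6: L0/L1/L2 = -/CF/- → run C
t=7: L0/L1/L2 = -/CF/- → run C
t=8: L0/L1/L2 = -/F/C → run F
t=9: L0/L1/L2 = -/-/C → run C
t=10: (idle)
t=11: (idle)
t=12: (idle)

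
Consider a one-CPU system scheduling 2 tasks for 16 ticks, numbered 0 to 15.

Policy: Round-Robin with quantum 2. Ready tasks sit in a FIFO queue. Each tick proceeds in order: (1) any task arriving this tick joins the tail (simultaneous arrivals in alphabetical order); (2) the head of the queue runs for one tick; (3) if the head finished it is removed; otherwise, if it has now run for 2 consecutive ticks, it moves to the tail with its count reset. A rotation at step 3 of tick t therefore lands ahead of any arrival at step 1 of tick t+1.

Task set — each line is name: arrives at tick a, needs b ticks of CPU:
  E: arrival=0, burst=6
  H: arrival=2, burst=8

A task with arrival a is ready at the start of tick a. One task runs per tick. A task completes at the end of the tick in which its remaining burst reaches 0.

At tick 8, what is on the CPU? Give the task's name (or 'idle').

t=0: queue=[E] q_used=0 → run E
t=1: queue=[E] q_used=1 → run E
t=2: queue=[E,H] q_used=0 → run E
t=3: queue=[E,H] q_used=1 → run E
t=4: queue=[H,E] q_used=0 → run H
t=5: queue=[H,E] q_used=1 → run H
t=6: queue=[E,H] q_used=0 → run E
t=7: queue=[E,H] q_used=1 → run E
t=8: queue=[H] q_used=0 → run H
t=9: queue=[H] q_used=1 → run H
t=10: queue=[H] q_used=0 → run H
t=11: queue=[H] q_used=1 → run H
t=12: queue=[H] q_used=0 → run H
t=13: queue=[H] q_used=1 → run H
t=14: (idle)
t=15: (idle)

running at tick 8 = H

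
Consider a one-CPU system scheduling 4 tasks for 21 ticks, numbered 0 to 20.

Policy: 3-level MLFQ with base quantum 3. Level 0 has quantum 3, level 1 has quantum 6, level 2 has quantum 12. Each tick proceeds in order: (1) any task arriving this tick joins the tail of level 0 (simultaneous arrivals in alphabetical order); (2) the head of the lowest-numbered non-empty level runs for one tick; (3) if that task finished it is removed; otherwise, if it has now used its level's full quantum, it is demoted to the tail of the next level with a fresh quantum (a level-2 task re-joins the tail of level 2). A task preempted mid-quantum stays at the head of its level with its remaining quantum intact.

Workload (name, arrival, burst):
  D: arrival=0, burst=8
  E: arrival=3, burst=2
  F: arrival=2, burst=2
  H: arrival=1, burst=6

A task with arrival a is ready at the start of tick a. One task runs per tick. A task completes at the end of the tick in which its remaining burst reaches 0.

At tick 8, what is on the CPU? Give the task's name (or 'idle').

running at tick 8 = E

t=0: L0/L1/L2 = D/-/- → run D
t=1: L0/L1/L2 = DH/-/- → run D
t=2: L0/L1/L2 = DHF/-/- → run D
t=3: L0/L1/L2 = HFE/D/- → run H
t=4: L0/L1/L2 = HFE/D/- → run H
t=5: L0/L1/L2 = HFE/D/- → run H
t=6: L0/L1/L2 = FE/DH/- → run F
t=7: L0/L1/L2 = FE/DH/- → run F
t=8: L0/L1/L2 = E/DH/- → run E
t=9: L0/L1/L2 = E/DH/- → run E
t=10: L0/L1/L2 = -/DH/- → run D
t=11: L0/L1/L2 = -/DH/- → run D
t=12: L0/L1/L2 = -/DH/- → run D
t=13: L0/L1/L2 = -/DH/- → run D
t=14: L0/L1/L2 = -/DH/- → run D
t=15: L0/L1/L2 = -/H/- → run H
t=16: L0/L1/L2 = -/H/- → run H
t=17: L0/L1/L2 = -/H/- → run H
t=18: (idle)
t=19: (idle)
t=20: (idle)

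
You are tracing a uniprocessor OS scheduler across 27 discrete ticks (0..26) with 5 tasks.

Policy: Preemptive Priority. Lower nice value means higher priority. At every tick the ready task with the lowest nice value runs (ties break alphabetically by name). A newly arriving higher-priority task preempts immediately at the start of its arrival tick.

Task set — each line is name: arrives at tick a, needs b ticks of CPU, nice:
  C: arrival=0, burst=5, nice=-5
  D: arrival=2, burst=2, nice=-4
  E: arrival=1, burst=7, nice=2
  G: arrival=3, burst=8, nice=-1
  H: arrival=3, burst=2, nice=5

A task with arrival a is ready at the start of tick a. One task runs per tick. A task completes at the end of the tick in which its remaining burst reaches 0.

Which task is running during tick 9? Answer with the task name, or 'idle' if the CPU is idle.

t=0: ready={C} → run C
t=1: ready={C,E} → run C
t=2: ready={C,D,E} → run C
t=3: ready={C,D,E,G,H} → run C
t=4: ready={C,D,E,G,H} → run C
t=5: ready={D,E,G,H} → run D
t=6: ready={D,E,G,H} → run D
t=7: ready={E,G,H} → run G
t=8: ready={E,G,H} → run G
t=9: ready={E,G,H} → run G
t=10: ready={E,G,H} → run G
t=11: ready={E,G,H} → run G
t=12: ready={E,G,H} → run G
t=13: ready={E,G,H} → run G
t=14: ready={E,G,H} → run G
t=15: ready={E,H} → run E
t=16: ready={E,H} → run E
t=17: ready={E,H} → run E
t=18: ready={E,H} → run E
t=19: ready={E,H} → run E
t=20: ready={E,H} → run E
t=21: ready={E,H} → run E
t=22: ready={H} → run H
t=23: ready={H} → run H
t=24: (idle)
t=25: (idle)
t=26: (idle)

running at tick 9 = G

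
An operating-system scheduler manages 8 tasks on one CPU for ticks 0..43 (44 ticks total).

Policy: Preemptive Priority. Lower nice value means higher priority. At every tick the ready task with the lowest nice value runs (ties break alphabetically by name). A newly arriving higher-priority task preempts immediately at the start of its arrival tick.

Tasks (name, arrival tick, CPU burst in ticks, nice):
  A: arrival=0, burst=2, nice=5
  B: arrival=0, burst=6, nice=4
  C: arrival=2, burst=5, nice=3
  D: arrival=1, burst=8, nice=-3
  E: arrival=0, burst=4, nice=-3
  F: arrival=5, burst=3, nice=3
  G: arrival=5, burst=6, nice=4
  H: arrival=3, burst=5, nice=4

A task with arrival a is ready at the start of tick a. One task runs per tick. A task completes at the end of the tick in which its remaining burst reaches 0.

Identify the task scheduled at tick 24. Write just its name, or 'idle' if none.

t=0: ready={A,B,E} → run E
t=1: ready={A,B,D,E} → run D
t=2: ready={A,B,C,D,E} → run D
t=3: ready={A,B,C,D,E,H} → run D
t=4: ready={A,B,C,D,E,H} → run D
t=5: ready={A,B,C,D,E,F,G,H} → run D
t=6: ready={A,B,C,D,E,F,G,H} → run D
t=7: ready={A,B,C,D,E,F,G,H} → run D
t=8: ready={A,B,C,D,E,F,G,H} → run D
t=9: ready={A,B,C,E,F,G,H} → run E
t=10: ready={A,B,C,E,F,G,H} → run E
t=11: ready={A,B,C,E,F,G,H} → run E
t=12: ready={A,B,C,F,G,H} → run C
t=13: ready={A,B,C,F,G,H} → run C
t=14: ready={A,B,C,F,G,H} → run C
t=15: ready={A,B,C,F,G,H} → run C
t=16: ready={A,B,C,F,G,H} → run C
t=17: ready={A,B,F,G,H} → run F
t=18: ready={A,B,F,G,H} → run F
t=19: ready={A,B,F,G,H} → run F
t=20: ready={A,B,G,H} → run B
t=21: ready={A,B,G,H} → run B
t=22: ready={A,B,G,H} → run B
t=23: ready={A,B,G,H} → run B
t=24: ready={A,B,G,H} → run B
t=25: ready={A,B,G,H} → run B
t=26: ready={A,G,H} → run G
t=27: ready={A,G,H} → run G
t=28: ready={A,G,H} → run G
t=29: ready={A,G,H} → run G
t=30: ready={A,G,H} → run G
t=31: ready={A,G,H} → run G
t=32: ready={A,H} → run H
t=33: ready={A,H} → run H
t=34: ready={A,H} → run H
t=35: ready={A,H} → run H
t=36: ready={A,H} → run H
t=37: ready={A} → run A
t=38: ready={A} → run A
t=39: (idle)
t=40: (idle)
t=41: (idle)
t=42: (idle)
t=43: (idle)

running at tick 24 = B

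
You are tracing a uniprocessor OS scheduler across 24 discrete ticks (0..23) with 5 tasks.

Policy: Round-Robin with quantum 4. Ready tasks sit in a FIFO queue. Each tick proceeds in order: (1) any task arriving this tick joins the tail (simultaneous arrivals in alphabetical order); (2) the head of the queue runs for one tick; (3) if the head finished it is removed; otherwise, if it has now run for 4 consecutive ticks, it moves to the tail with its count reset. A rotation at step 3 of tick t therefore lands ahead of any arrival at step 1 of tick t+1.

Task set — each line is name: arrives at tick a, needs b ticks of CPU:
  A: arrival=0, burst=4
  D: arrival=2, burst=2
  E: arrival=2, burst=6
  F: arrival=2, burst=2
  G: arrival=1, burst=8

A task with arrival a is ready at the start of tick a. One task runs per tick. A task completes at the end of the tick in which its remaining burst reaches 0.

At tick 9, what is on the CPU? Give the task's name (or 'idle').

running at tick 9 = D

t=0: queue=[A] q_used=0 → run A
t=1: queue=[A,G] q_used=1 → run A
t=2: queue=[A,G,D,E,F] q_used=2 → run A
t=3: queue=[A,G,D,E,F] q_used=3 → run A
t=4: queue=[G,D,E,F] q_used=0 → run G
t=5: queue=[G,D,E,F] q_used=1 → run G
t=6: queue=[G,D,E,F] q_used=2 → run G
t=7: queue=[G,D,E,F] q_used=3 → run G
t=8: queue=[D,E,F,G] q_used=0 → run D
t=9: queue=[D,E,F,G] q_used=1 → run D
t=10: queue=[E,F,G] q_used=0 → run E
t=11: queue=[E,F,G] q_used=1 → run E
t=12: queue=[E,F,G] q_used=2 → run E
t=13: queue=[E,F,G] q_used=3 → run E
t=14: queue=[F,G,E] q_used=0 → run F
t=15: queue=[F,G,E] q_used=1 → run F
t=16: queue=[G,E] q_used=0 → run G
t=17: queue=[G,E] q_used=1 → run G
t=18: queue=[G,E] q_used=2 → run G
t=19: queue=[G,E] q_used=3 → run G
t=20: queue=[E] q_used=0 → run E
t=21: queue=[E] q_used=1 → run E
t=22: (idle)
t=23: (idle)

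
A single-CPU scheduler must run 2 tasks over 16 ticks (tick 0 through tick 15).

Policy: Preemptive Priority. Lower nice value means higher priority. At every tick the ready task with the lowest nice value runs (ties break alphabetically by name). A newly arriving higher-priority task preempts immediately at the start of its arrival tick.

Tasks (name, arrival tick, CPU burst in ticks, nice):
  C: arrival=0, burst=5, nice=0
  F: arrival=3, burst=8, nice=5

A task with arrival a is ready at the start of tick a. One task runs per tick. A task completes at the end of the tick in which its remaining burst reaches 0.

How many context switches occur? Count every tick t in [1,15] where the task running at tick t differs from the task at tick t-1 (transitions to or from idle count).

context switches = 2

t=0: ready={C} → run C
t=1: ready={C} → run C
t=2: ready={C} → run C
t=3: ready={C,F} → run C
t=4: ready={C,F} → run C
t=5: ready={F} → run F
t=6: ready={F} → run F
t=7: ready={F} → run F
t=8: ready={F} → run F
t=9: ready={F} → run F
t=10: ready={F} → run F
t=11: ready={F} → run F
t=12: ready={F} → run F
t=13: (idle)
t=14: (idle)
t=15: (idle)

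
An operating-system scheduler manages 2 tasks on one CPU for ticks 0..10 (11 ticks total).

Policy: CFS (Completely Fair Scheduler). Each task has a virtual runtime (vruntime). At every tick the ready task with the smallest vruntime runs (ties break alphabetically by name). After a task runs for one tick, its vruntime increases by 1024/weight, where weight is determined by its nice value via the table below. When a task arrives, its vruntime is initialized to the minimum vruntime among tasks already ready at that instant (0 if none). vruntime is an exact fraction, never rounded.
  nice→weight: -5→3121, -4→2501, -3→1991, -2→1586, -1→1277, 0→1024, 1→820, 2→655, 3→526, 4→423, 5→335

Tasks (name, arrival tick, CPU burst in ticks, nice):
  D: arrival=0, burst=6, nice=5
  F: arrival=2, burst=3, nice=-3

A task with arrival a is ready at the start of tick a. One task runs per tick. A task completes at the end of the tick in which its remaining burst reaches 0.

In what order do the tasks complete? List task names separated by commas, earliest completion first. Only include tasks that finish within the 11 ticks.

t=0: vr[D=0] → run D
t=1: vr[D=1024/335] → run D
t=2: vr[D=2048/335 F=2048/335] → run D
t=3: vr[D=3072/335 F=2048/335] → run F
t=4: vr[D=3072/335 F=4420608/666985] → run F
t=5: vr[D=3072/335 F=4763648/666985] → run F
t=6: vr[D=3072/335] → run D
t=7: vr[D=4096/335] → run D
t=8: vr[D=1024/67] → run D
t=9: (idle)
t=10: (idle)

completion order = F, D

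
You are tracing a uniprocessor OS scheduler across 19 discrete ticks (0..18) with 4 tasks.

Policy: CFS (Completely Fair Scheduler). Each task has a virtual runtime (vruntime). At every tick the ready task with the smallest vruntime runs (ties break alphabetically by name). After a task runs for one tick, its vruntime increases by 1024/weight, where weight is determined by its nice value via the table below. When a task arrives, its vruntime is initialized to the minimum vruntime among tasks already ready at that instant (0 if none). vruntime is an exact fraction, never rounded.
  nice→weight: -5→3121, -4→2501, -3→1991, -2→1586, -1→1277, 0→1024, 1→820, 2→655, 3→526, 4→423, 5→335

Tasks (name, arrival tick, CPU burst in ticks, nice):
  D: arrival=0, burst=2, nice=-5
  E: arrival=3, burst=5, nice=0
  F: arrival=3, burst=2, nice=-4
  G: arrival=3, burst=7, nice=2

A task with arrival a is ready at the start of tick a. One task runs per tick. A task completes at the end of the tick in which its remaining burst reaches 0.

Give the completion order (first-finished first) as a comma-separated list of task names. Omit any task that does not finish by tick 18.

t=0: vr[D=0] → run D
t=1: vr[D=1024/3121] → run D
t=2: (idle)
t=3: vr[E=0 F=0 G=0] → run E
t=4: vr[E=1 F=0 G=0] → run F
t=5: vr[E=1 F=1024/2501 G=0] → run G
t=6: vr[E=1 F=1024/2501 G=1024/655] → run F
t=7: vr[E=1 G=1024/655] → run E
t=8: vr[E=2 G=1024/655] → run G
t=9: vr[E=2 G=2048/655] → run E
t=10: vr[E=3 G=2048/655] → run E
t=11: vr[E=4 G=2048/655] → run G
t=12: vr[E=4 G=3072/655] → run E
t=13: vr[G=3072/655] → run G
t=14: vr[G=4096/655] → run G
t=15: vr[G=1024/131] → run G
t=16: vr[G=6144/655] → run G
t=17: (idle)
t=18: (idle)

completion order = D, F, E, G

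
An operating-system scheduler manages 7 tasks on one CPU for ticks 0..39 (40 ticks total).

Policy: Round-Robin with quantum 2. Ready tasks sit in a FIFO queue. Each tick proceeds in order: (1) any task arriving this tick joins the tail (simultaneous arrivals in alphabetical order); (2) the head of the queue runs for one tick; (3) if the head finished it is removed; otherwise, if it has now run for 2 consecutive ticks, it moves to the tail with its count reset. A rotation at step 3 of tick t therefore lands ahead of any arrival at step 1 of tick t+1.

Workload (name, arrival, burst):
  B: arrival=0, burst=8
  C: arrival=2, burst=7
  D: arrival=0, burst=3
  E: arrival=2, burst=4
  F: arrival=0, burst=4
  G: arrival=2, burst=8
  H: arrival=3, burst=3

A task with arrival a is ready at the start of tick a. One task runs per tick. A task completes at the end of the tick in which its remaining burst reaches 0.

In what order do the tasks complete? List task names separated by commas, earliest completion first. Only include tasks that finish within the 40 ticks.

t=0: queue=[B,D,F] q_used=0 → run B
t=1: queue=[B,D,F] q_used=1 → run B
t=2: queue=[D,F,B,C,E,G] q_used=0 → run D
t=3: queue=[D,F,B,C,E,G,H] q_used=1 → run D
t=4: queue=[F,B,C,E,G,H,D] q_used=0 → run F
t=5: queue=[F,B,C,E,G,H,D] q_used=1 → run F
t=6: queue=[B,C,E,G,H,D,F] q_used=0 → run B
t=7: queue=[B,C,E,G,H,D,F] q_used=1 → run B
t=8: queue=[C,E,G,H,D,F,B] q_used=0 → run C
t=9: queue=[C,E,G,H,D,F,B] q_used=1 → run C
t=10: queue=[E,G,H,D,F,B,C] q_used=0 → run E
t=11: queue=[E,G,H,D,F,B,C] q_used=1 → run E
t=12: queue=[G,H,D,F,B,C,E] q_used=0 → run G
t=13: queue=[G,H,D,F,B,C,E] q_used=1 → run G
t=14: queue=[H,D,F,B,C,E,G] q_used=0 → run H
t=15: queue=[H,D,F,B,C,E,G] q_used=1 → run H
t=16: queue=[D,F,B,C,E,G,H] q_used=0 → run D
t=17: queue=[F,B,C,E,G,H] q_used=0 → run F
t=18: queue=[F,B,C,E,G,H] q_used=1 → run F
t=19: queue=[B,C,E,G,H] q_used=0 → run B
t=20: queue=[B,C,E,G,H] q_used=1 → run B
t=21: queue=[C,E,G,H,B] q_used=0 → run C
t=22: queue=[C,E,G,H,B] q_used=1 → run C
t=23: queue=[E,G,H,B,C] q_used=0 → run E
t=24: queue=[E,G,H,B,C] q_used=1 → run E
t=25: queue=[G,H,B,C] q_used=0 → run G
t=26: queue=[G,H,B,C] q_used=1 → run G
t=27: queue=[H,B,C,G] q_used=0 → run H
t=28: queue=[B,C,G] q_used=0 → run B
t=29: queue=[B,C,G] q_used=1 → run B
t=30: queue=[C,G] q_used=0 → run C
t=31: queue=[C,G] q_used=1 → run C
t=32: queue=[G,C] q_used=0 → run G
t=33: queue=[G,C] q_used=1 → run G
t=34: queue=[C,G] q_used=0 → run C
t=35: queue=[G] q_used=0 → run G
t=36: queue=[G] q_used=1 → run G
t=37: (idle)
t=38: (idle)
t=39: (idle)

completion order = D, F, E, H, B, C, G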